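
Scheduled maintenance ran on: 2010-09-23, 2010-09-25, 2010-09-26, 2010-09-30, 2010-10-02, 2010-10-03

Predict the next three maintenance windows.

Gaps: 2, 1, 4, 2, 1 days — not constant, but cyclic with period 3.
The events fall on every Thursday, Saturday and Sunday.
The following Thursday is 2010-10-07.
Next Saturday: 2010-10-09.
The following Sunday is 2010-10-10.

2010-10-07, 2010-10-09, 2010-10-10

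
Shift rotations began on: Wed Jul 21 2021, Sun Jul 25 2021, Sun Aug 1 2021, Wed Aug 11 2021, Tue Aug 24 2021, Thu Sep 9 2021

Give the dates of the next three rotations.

Tue Sep 28 2021, Wed Oct 20 2021, Sun Nov 14 2021

Intervals are 4, 7, 10, 13, 16 days — an arithmetic progression with common difference 3.
Next gap: 19 days. Thu Sep 9 2021 + 19 days = Tue Sep 28 2021.
Next gap: 22 days. Tue Sep 28 2021 + 22 days = Wed Oct 20 2021.
Next gap: 25 days. Wed Oct 20 2021 + 25 days = Sun Nov 14 2021.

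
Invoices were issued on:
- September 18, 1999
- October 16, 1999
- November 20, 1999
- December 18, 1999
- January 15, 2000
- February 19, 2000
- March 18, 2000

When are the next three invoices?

Gaps: 28, 35, 28, 28, 35, 28 days — a mix of 28 and 35. Every date is a Saturday.
Each is the 3rd Saturday of its month.
3rd Saturday of April 2000: April 15, 2000.
3rd Saturday of May 2000: May 20, 2000.
3rd Saturday of June 2000: June 17, 2000.

April 15, 2000; May 20, 2000; June 17, 2000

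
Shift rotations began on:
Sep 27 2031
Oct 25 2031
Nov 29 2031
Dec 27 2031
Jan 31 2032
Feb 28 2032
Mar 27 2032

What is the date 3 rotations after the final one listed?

Jun 26 2032

Every date is a Saturday; gaps 28, 35, 28, 35, 28, 28 days.
Each is the last Saturday of its month (at least one falls on the 29th or later, ruling out '4th Saturday').
April 2032 ends with Saturday Apr 24 2032.
May 2032 ends with Saturday May 29 2032.
Last Saturday of June 2032: Jun 26 2032.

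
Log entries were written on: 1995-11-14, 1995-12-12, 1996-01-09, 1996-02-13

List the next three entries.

1996-03-12, 1996-04-09, 1996-05-14

These are Tuesdays at 28- or 35-day spacing (28, 28, 35).
The pattern: 2nd Tuesday of the month.
March 1996 — 2nd Tuesday is 1996-03-12.
April 1996 — 2nd Tuesday is 1996-04-09.
May 1996 — 2nd Tuesday is 1996-05-14.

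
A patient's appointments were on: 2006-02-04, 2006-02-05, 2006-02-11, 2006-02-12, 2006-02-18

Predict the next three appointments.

Gaps: 1, 6, 1, 6 days — not constant, but cyclic with period 2.
The events fall on every Saturday and Sunday.
The following Sunday is 2006-02-19.
The following Saturday is 2006-02-25.
Next Sunday: 2006-02-26.

2006-02-19, 2006-02-25, 2006-02-26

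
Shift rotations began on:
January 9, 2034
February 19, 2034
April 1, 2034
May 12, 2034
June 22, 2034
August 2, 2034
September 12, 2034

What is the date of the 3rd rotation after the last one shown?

Every event comes 41 days after the last (41, 41, 41, 41, 41, 41).
September 12, 2034 + 41 days = October 23, 2034.
October 23, 2034 + 41 days = December 3, 2034.
December 3, 2034 + 41 days = January 13, 2035.

January 13, 2035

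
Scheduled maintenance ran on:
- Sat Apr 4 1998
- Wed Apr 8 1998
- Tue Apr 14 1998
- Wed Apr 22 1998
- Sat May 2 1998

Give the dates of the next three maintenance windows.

Thu May 14 1998, Thu May 28 1998, Sat Jun 13 1998

Gaps: 4, 6, 8, 10 days — each gap is 2 larger than the previous one.
Next gap: 12 days. Sat May 2 1998 + 12 days = Thu May 14 1998.
Next gap: 14 days. Thu May 14 1998 + 14 days = Thu May 28 1998.
Next gap: 16 days. Thu May 28 1998 + 16 days = Sat Jun 13 1998.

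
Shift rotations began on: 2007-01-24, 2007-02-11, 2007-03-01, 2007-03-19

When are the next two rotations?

Every event comes 18 days after the last (18, 18, 18).
2007-03-19 + 18 days = 2007-04-06.
2007-04-06 + 18 days = 2007-04-24.

2007-04-06, 2007-04-24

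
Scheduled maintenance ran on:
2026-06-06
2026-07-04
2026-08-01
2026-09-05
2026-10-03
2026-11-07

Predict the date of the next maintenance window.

2026-12-05

All dates are Saturdays, 28, 28, 35, 28, 35 days apart.
Specifically, the 1st Saturday of each month.
December 2026 — 1st Saturday is 2026-12-05.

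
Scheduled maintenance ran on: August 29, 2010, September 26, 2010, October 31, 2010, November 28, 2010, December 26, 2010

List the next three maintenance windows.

Every date is a Sunday; gaps 28, 35, 28, 28 days.
Each is the last Sunday of its month (at least one falls on the 29th or later, ruling out '4th Sunday').
January 2011 ends with Sunday January 30, 2011.
February 2011 ends with Sunday February 27, 2011.
March 2011 ends with Sunday March 27, 2011.

January 30, 2011; February 27, 2011; March 27, 2011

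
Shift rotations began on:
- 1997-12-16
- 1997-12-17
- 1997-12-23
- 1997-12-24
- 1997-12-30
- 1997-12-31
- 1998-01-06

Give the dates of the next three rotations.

The gap pattern 1, 6, 1, 6, 1, 6 repeats every 2 events.
These are the Tuesdays and Wednesdays of each week.
The following Wednesday is 1998-01-07.
The following Tuesday is 1998-01-13.
Next Wednesday: 1998-01-14.

1998-01-07, 1998-01-13, 1998-01-14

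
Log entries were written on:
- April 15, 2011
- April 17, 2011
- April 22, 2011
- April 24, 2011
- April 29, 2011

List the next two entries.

May 1, 2011; May 6, 2011

The gap pattern 2, 5, 2, 5 repeats every 2 events.
These are the Fridays and Sundays of each week.
Next Sunday: May 1, 2011.
Next Friday: May 6, 2011.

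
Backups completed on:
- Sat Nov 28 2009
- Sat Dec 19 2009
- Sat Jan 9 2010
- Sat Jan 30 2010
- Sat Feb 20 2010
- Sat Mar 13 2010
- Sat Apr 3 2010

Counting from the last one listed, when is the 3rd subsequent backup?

Every event comes 21 days after the last (21, 21, 21, 21, 21, 21).
Sat Apr 3 2010 + 21 days = Sat Apr 24 2010.
Sat Apr 24 2010 + 21 days = Sat May 15 2010.
Sat May 15 2010 + 21 days = Sat Jun 5 2010.

Sat Jun 5 2010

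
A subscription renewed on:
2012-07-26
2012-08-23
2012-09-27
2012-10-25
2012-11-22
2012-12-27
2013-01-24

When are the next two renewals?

2013-02-28, 2013-03-28

All dates are Thursdays, 28, 35, 28, 28, 35, 28 days apart.
Specifically, the 4th Thursday of each month.
February 2013 — 4th Thursday is 2013-02-28.
March 2013 — 4th Thursday is 2013-03-28.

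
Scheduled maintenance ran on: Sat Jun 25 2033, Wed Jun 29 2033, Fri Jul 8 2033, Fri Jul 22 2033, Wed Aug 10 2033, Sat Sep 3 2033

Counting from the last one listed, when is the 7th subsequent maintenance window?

Intervals are 4, 9, 14, 19, 24 days — an arithmetic progression with common difference 5.
Next gap: 29 days. Sat Sep 3 2033 + 29 days = Sun Oct 2 2033.
Next gap: 34 days. Sun Oct 2 2033 + 34 days = Sat Nov 5 2033.
Next gap: 39 days. Sat Nov 5 2033 + 39 days = Wed Dec 14 2033.
Next gap: 44 days. Wed Dec 14 2033 + 44 days = Fri Jan 27 2034.
Next gap: 49 days. Fri Jan 27 2034 + 49 days = Fri Mar 17 2034.
Next gap: 54 days. Fri Mar 17 2034 + 54 days = Wed May 10 2034.
Next gap: 59 days. Wed May 10 2034 + 59 days = Sat Jul 8 2034.

Sat Jul 8 2034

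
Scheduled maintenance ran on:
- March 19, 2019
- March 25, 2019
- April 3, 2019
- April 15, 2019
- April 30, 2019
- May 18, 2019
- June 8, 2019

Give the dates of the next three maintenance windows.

The spacing grows by 3 each time: 6, 9, 12, 15, 18, 21 days.
Next gap: 24 days. June 8, 2019 + 24 days = July 2, 2019.
Next gap: 27 days. July 2, 2019 + 27 days = July 29, 2019.
Next gap: 30 days. July 29, 2019 + 30 days = August 28, 2019.

July 2, 2019; July 29, 2019; August 28, 2019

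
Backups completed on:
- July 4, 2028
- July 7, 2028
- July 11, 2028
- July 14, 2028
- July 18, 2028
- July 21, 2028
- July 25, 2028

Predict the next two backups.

Gaps: 3, 4, 3, 4, 3, 4 days — not constant, but cyclic with period 2.
The events fall on every Tuesday and Friday.
Next Friday: July 28, 2028.
Next Tuesday: August 1, 2028.

July 28, 2028; August 1, 2028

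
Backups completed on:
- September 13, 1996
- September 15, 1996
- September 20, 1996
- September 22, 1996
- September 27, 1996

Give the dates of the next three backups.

Gaps: 2, 5, 2, 5 days — not constant, but cyclic with period 2.
The events fall on every Friday and Sunday.
Next Sunday: September 29, 1996.
Next Friday: October 4, 1996.
The following Sunday is October 6, 1996.

September 29, 1996; October 4, 1996; October 6, 1996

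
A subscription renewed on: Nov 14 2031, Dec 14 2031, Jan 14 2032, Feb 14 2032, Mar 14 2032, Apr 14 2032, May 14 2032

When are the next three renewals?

Each date is the 14th; the gaps (30, 31, 31, 29, 31, 30) track the month lengths.
The rule is the 14th of each month.
June 2032: Jun 14 2032.
Next: July 2032 → Jul 14 2032.
August 2032: Aug 14 2032.

Jun 14 2032, Jul 14 2032, Aug 14 2032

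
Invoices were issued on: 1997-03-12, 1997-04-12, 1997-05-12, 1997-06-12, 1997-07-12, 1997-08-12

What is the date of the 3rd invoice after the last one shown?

1997-11-12

The day-of-month is always 12 (31, 30, 31, 30, 31 days between events).
So this recurs on the 12th of each month.
Next: September 1997 → 1997-09-12.
October 1997: 1997-10-12.
Next: November 1997 → 1997-11-12.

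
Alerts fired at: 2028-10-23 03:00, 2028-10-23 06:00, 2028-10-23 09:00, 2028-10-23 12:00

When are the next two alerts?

2028-10-23 15:00, 2028-10-23 18:00

Gaps: 3, 3, 3 hours — each event is 3 hours after the previous one.
2028-10-23 12:00 + 3 h = 2028-10-23 15:00.
2028-10-23 15:00 + 3 h = 2028-10-23 18:00.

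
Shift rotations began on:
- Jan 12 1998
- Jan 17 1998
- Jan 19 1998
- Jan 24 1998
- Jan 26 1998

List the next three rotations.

Every event lands on a Monday or Saturday (gaps cycle 5, 2, 5, 2).
So the schedule is: every Monday and Saturday.
The following Saturday is Jan 31 1998.
Next Monday: Feb 2 1998.
Next Saturday: Feb 7 1998.

Jan 31 1998, Feb 2 1998, Feb 7 1998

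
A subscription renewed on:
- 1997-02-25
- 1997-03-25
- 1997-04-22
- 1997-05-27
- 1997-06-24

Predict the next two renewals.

1997-07-22, 1997-08-26

These are Tuesdays at 28- or 35-day spacing (28, 28, 35, 28).
The pattern: 4th Tuesday of the month.
4th Tuesday of July 1997: 1997-07-22.
4th Tuesday of August 1997: 1997-08-26.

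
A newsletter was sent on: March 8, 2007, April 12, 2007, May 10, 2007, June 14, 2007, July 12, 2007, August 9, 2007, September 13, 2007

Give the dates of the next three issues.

October 11, 2007; November 8, 2007; December 13, 2007

All dates are Thursdays, 35, 28, 35, 28, 28, 35 days apart.
Specifically, the 2nd Thursday of each month.
October 2007 — 2nd Thursday is October 11, 2007.
2nd Thursday of November 2007: November 8, 2007.
December 2007 — 2nd Thursday is December 13, 2007.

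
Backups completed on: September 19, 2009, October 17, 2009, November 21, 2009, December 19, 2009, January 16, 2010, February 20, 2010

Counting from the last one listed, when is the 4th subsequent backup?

All dates are Saturdays, 28, 35, 28, 28, 35 days apart.
Specifically, the 3rd Saturday of each month.
3rd Saturday of March 2010: March 20, 2010.
3rd Saturday of April 2010: April 17, 2010.
May 2010 — 3rd Saturday is May 15, 2010.
3rd Saturday of June 2010: June 19, 2010.

June 19, 2010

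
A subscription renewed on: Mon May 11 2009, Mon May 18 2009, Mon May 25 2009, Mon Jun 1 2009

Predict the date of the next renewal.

Mon Jun 8 2009

The spacing is 7, 7, 7 days — always 7 days.
Mon Jun 1 2009 + 7 days = Mon Jun 8 2009.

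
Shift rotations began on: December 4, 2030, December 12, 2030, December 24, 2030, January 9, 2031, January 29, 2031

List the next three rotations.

February 22, 2031; March 22, 2031; April 23, 2031

Intervals are 8, 12, 16, 20 days — an arithmetic progression with common difference 4.
Next gap: 24 days. January 29, 2031 + 24 days = February 22, 2031.
Next gap: 28 days. February 22, 2031 + 28 days = March 22, 2031.
Next gap: 32 days. March 22, 2031 + 32 days = April 23, 2031.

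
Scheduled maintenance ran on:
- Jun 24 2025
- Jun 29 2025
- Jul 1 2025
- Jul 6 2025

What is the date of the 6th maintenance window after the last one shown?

Jul 27 2025

Every event lands on a Tuesday or Sunday (gaps cycle 5, 2, 5).
So the schedule is: every Tuesday and Sunday.
Next Tuesday: Jul 8 2025.
Next Sunday: Jul 13 2025.
The following Tuesday is Jul 15 2025.
The following Sunday is Jul 20 2025.
Next Tuesday: Jul 22 2025.
The following Sunday is Jul 27 2025.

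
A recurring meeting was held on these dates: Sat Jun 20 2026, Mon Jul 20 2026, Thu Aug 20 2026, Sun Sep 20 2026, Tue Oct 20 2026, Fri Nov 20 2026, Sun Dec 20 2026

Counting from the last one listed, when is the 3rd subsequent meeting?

Sat Mar 20 2027

Gaps: 30, 31, 31, 30, 31, 30 days — not constant. Every event is on the 20th of the month.
Pattern: the 20th of each month.
Next: January 2027 → Wed Jan 20 2027.
February 2027: Sat Feb 20 2027.
Next: March 2027 → Sat Mar 20 2027.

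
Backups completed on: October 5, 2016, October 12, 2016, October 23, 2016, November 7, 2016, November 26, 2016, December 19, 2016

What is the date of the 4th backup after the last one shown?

Gaps: 7, 11, 15, 19, 23 days — each gap is 4 larger than the previous one.
Next gap: 27 days. December 19, 2016 + 27 days = January 15, 2017.
Next gap: 31 days. January 15, 2017 + 31 days = February 15, 2017.
Next gap: 35 days. February 15, 2017 + 35 days = March 22, 2017.
Next gap: 39 days. March 22, 2017 + 39 days = April 30, 2017.

April 30, 2017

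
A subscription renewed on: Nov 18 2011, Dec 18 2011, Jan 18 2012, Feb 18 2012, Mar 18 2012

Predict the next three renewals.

Each date is the 18th; the gaps (30, 31, 31, 29) track the month lengths.
The rule is the 18th of each month.
Next: April 2012 → Apr 18 2012.
Next: May 2012 → May 18 2012.
June 2012: Jun 18 2012.

Apr 18 2012, May 18 2012, Jun 18 2012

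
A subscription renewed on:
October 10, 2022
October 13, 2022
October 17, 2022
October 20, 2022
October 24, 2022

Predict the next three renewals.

The gap pattern 3, 4, 3, 4 repeats every 2 events.
These are the Mondays and Thursdays of each week.
Next Thursday: October 27, 2022.
The following Monday is October 31, 2022.
The following Thursday is November 3, 2022.

October 27, 2022; October 31, 2022; November 3, 2022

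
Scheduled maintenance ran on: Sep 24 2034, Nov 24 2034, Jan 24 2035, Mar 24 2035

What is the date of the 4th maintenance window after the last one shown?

Nov 24 2035

The day-of-month is always 24 (61, 61, 59 days between events).
So this recurs on the 24th of every 2 months.
May 2035: May 24 2035.
July 2035: Jul 24 2035.
Next: September 2035 → Sep 24 2035.
Next: November 2035 → Nov 24 2035.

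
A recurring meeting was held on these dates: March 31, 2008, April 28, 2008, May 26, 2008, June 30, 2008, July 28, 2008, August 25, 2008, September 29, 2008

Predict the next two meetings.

All Mondays; the gaps (28, 28, 35, 28, 28, 35) vary with month length.
This is the last Monday of each month.
Last Monday of October 2008: October 27, 2008.
Last Monday of November 2008: November 24, 2008.

October 27, 2008; November 24, 2008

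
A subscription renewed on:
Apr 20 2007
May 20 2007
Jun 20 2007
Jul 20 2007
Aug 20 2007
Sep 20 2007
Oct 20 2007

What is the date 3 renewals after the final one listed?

Each date is the 20th; the gaps (30, 31, 30, 31, 31, 30) track the month lengths.
The rule is the 20th of each month.
Next: November 2007 → Nov 20 2007.
Next: December 2007 → Dec 20 2007.
January 2008: Jan 20 2008.

Jan 20 2008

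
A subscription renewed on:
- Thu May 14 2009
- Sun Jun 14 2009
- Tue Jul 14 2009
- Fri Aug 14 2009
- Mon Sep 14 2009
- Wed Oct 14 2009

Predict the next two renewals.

Gaps: 31, 30, 31, 31, 30 days — not constant. Every event is on the 14th of the month.
Pattern: the 14th of each month.
November 2009: Sat Nov 14 2009.
December 2009: Mon Dec 14 2009.

Sat Nov 14 2009, Mon Dec 14 2009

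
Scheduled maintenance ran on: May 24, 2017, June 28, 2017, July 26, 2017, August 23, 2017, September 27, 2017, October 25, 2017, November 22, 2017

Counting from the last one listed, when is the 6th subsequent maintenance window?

These are Wednesdays at 28- or 35-day spacing (35, 28, 28, 35, 28, 28).
The pattern: 4th Wednesday of the month.
4th Wednesday of December 2017: December 27, 2017.
4th Wednesday of January 2018: January 24, 2018.
February 2018 — 4th Wednesday is February 28, 2018.
4th Wednesday of March 2018: March 28, 2018.
4th Wednesday of April 2018: April 25, 2018.
May 2018 — 4th Wednesday is May 23, 2018.

May 23, 2018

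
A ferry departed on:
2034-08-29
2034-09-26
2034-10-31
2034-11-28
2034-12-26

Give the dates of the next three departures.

2035-01-30, 2035-02-27, 2035-03-27

Every date is a Tuesday; gaps 28, 35, 28, 28 days.
Each is the last Tuesday of its month (at least one falls on the 29th or later, ruling out '4th Tuesday').
January 2035 ends with Tuesday 2035-01-30.
Last Tuesday of February 2035: 2035-02-27.
Last Tuesday of March 2035: 2035-03-27.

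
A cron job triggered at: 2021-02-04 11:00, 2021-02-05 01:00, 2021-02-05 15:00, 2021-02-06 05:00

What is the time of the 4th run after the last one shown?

Spacing: 14, 14, 14 h — constant 14 h.
2021-02-06 05:00 + 14 h = 2021-02-06 19:00.
2021-02-06 19:00 + 14 h = 2021-02-07 09:00.
2021-02-07 09:00 + 14 h = 2021-02-07 23:00.
2021-02-07 23:00 + 14 h = 2021-02-08 13:00.

2021-02-08 13:00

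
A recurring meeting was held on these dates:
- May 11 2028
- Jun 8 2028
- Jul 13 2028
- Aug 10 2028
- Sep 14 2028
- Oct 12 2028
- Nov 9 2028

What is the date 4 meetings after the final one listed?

Mar 8 2029

All dates are Thursdays, 28, 35, 28, 35, 28, 28 days apart.
Specifically, the 2nd Thursday of each month.
2nd Thursday of December 2028: Dec 14 2028.
2nd Thursday of January 2029: Jan 11 2029.
February 2029 — 2nd Thursday is Feb 8 2029.
March 2029 — 2nd Thursday is Mar 8 2029.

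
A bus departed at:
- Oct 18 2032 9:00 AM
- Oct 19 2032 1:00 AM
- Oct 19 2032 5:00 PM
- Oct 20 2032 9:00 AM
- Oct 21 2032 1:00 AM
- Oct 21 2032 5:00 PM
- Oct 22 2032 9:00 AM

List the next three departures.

Oct 23 2032 1:00 AM, Oct 23 2032 5:00 PM, Oct 24 2032 9:00 AM

The interval is a steady 16 hours (16, 16, 16, 16, 16, 16).
Oct 22 2032 9:00 AM + 16 h = Oct 23 2032 1:00 AM.
Oct 23 2032 1:00 AM + 16 h = Oct 23 2032 5:00 PM.
Oct 23 2032 5:00 PM + 16 h = Oct 24 2032 9:00 AM.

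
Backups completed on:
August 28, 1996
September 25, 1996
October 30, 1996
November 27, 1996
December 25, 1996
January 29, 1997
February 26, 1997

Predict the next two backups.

March 26, 1997; April 30, 1997

Every date is a Wednesday; gaps 28, 35, 28, 28, 35, 28 days.
Each is the last Wednesday of its month (at least one falls on the 29th or later, ruling out '4th Wednesday').
Last Wednesday of March 1997: March 26, 1997.
Last Wednesday of April 1997: April 30, 1997.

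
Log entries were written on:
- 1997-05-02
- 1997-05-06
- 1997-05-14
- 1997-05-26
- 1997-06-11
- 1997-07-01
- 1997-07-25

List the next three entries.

1997-08-22, 1997-09-23, 1997-10-29

Gaps: 4, 8, 12, 16, 20, 24 days — each gap is 4 larger than the previous one.
Next gap: 28 days. 1997-07-25 + 28 days = 1997-08-22.
Next gap: 32 days. 1997-08-22 + 32 days = 1997-09-23.
Next gap: 36 days. 1997-09-23 + 36 days = 1997-10-29.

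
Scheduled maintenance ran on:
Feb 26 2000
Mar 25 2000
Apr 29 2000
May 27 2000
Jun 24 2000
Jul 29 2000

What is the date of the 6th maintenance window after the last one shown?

Jan 27 2001

These are Saturdays with 28, 35, 28, 28, 35-day gaps.
Each is the final Saturday of its month — Apr 29 2000 is past the 28th, so '4th Saturday' doesn't fit.
August 2000 ends with Saturday Aug 26 2000.
September 2000 ends with Saturday Sep 30 2000.
Last Saturday of October 2000: Oct 28 2000.
Last Saturday of November 2000: Nov 25 2000.
December 2000 ends with Saturday Dec 30 2000.
Last Saturday of January 2001: Jan 27 2001.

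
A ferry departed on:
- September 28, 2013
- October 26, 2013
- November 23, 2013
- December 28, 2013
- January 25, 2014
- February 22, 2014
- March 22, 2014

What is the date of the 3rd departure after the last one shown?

These are Saturdays at 28- or 35-day spacing (28, 28, 35, 28, 28, 28).
The pattern: 4th Saturday of the month.
4th Saturday of April 2014: April 26, 2014.
May 2014 — 4th Saturday is May 24, 2014.
June 2014 — 4th Saturday is June 28, 2014.

June 28, 2014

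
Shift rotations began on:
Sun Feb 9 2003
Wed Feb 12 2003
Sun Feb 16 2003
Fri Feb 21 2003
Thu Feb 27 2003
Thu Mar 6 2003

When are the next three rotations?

The spacing grows by 1 each time: 3, 4, 5, 6, 7 days.
Next gap: 8 days. Thu Mar 6 2003 + 8 days = Fri Mar 14 2003.
Next gap: 9 days. Fri Mar 14 2003 + 9 days = Sun Mar 23 2003.
Next gap: 10 days. Sun Mar 23 2003 + 10 days = Wed Apr 2 2003.

Fri Mar 14 2003, Sun Mar 23 2003, Wed Apr 2 2003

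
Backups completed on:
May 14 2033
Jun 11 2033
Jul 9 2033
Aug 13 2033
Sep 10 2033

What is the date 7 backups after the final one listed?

All dates are Saturdays, 28, 28, 35, 28 days apart.
Specifically, the 2nd Saturday of each month.
2nd Saturday of October 2033: Oct 8 2033.
2nd Saturday of November 2033: Nov 12 2033.
2nd Saturday of December 2033: Dec 10 2033.
2nd Saturday of January 2034: Jan 14 2034.
2nd Saturday of February 2034: Feb 11 2034.
2nd Saturday of March 2034: Mar 11 2034.
2nd Saturday of April 2034: Apr 8 2034.

Apr 8 2034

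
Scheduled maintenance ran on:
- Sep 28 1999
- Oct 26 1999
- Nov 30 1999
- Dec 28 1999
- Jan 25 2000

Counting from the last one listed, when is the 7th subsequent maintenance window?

Aug 29 2000

These are Tuesdays with 28, 35, 28, 28-day gaps.
Each is the final Tuesday of its month — Nov 30 1999 is past the 28th, so '4th Tuesday' doesn't fit.
Last Tuesday of February 2000: Feb 29 2000.
Last Tuesday of March 2000: Mar 28 2000.
Last Tuesday of April 2000: Apr 25 2000.
Last Tuesday of May 2000: May 30 2000.
June 2000 ends with Tuesday Jun 27 2000.
July 2000 ends with Tuesday Jul 25 2000.
Last Tuesday of August 2000: Aug 29 2000.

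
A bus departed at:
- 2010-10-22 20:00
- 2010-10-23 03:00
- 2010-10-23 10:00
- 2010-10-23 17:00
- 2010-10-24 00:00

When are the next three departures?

Spacing: 7, 7, 7, 7 h — constant 7 h.
2010-10-24 00:00 + 7 h = 2010-10-24 07:00.
2010-10-24 07:00 + 7 h = 2010-10-24 14:00.
2010-10-24 14:00 + 7 h = 2010-10-24 21:00.

2010-10-24 07:00, 2010-10-24 14:00, 2010-10-24 21:00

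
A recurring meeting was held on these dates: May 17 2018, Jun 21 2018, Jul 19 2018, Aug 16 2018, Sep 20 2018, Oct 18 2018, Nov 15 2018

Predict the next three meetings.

Dec 20 2018, Jan 17 2019, Feb 21 2019

All dates are Thursdays, 35, 28, 28, 35, 28, 28 days apart.
Specifically, the 3rd Thursday of each month.
December 2018 — 3rd Thursday is Dec 20 2018.
3rd Thursday of January 2019: Jan 17 2019.
February 2019 — 3rd Thursday is Feb 21 2019.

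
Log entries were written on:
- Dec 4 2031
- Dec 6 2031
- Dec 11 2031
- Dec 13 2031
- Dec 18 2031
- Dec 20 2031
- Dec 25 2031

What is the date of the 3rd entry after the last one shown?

Jan 3 2032

Gaps: 2, 5, 2, 5, 2, 5 days — not constant, but cyclic with period 2.
The events fall on every Thursday and Saturday.
The following Saturday is Dec 27 2031.
Next Thursday: Jan 1 2032.
The following Saturday is Jan 3 2032.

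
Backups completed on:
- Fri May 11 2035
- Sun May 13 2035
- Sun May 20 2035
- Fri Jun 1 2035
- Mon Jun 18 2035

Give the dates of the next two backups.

Tue Jul 10 2035, Mon Aug 6 2035

Intervals are 2, 7, 12, 17 days — an arithmetic progression with common difference 5.
Next gap: 22 days. Mon Jun 18 2035 + 22 days = Tue Jul 10 2035.
Next gap: 27 days. Tue Jul 10 2035 + 27 days = Mon Aug 6 2035.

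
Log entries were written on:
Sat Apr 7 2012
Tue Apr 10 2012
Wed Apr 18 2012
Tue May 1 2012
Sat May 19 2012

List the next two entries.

Mon Jun 11 2012, Mon Jul 9 2012

Intervals are 3, 8, 13, 18 days — an arithmetic progression with common difference 5.
Next gap: 23 days. Sat May 19 2012 + 23 days = Mon Jun 11 2012.
Next gap: 28 days. Mon Jun 11 2012 + 28 days = Mon Jul 9 2012.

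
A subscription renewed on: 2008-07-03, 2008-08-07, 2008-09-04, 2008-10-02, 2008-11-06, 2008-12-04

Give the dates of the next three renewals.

All dates are Thursdays, 35, 28, 28, 35, 28 days apart.
Specifically, the 1st Thursday of each month.
January 2009 — 1st Thursday is 2009-01-01.
1st Thursday of February 2009: 2009-02-05.
March 2009 — 1st Thursday is 2009-03-05.

2009-01-01, 2009-02-05, 2009-03-05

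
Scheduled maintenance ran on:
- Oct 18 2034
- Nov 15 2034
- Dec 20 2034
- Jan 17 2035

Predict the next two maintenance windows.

Feb 21 2035, Mar 21 2035

These are Wednesdays at 28- or 35-day spacing (28, 35, 28).
The pattern: 3rd Wednesday of the month.
February 2035 — 3rd Wednesday is Feb 21 2035.
3rd Wednesday of March 2035: Mar 21 2035.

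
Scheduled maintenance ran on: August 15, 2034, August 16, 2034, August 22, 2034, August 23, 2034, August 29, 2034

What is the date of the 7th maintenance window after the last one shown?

Every event lands on a Tuesday or Wednesday (gaps cycle 1, 6, 1, 6).
So the schedule is: every Tuesday and Wednesday.
Next Wednesday: August 30, 2034.
The following Tuesday is September 5, 2034.
The following Wednesday is September 6, 2034.
The following Tuesday is September 12, 2034.
Next Wednesday: September 13, 2034.
Next Tuesday: September 19, 2034.
The following Wednesday is September 20, 2034.

September 20, 2034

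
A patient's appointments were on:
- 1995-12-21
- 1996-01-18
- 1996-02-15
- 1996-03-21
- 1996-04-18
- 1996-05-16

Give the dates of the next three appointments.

1996-06-20, 1996-07-18, 1996-08-15

These are Thursdays at 28- or 35-day spacing (28, 28, 35, 28, 28).
The pattern: 3rd Thursday of the month.
June 1996 — 3rd Thursday is 1996-06-20.
3rd Thursday of July 1996: 1996-07-18.
August 1996 — 3rd Thursday is 1996-08-15.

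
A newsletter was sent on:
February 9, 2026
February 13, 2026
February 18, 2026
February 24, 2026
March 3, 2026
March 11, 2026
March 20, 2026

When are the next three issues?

March 30, 2026; April 10, 2026; April 22, 2026

Gaps: 4, 5, 6, 7, 8, 9 days — each gap is 1 larger than the previous one.
Next gap: 10 days. March 20, 2026 + 10 days = March 30, 2026.
Next gap: 11 days. March 30, 2026 + 11 days = April 10, 2026.
Next gap: 12 days. April 10, 2026 + 12 days = April 22, 2026.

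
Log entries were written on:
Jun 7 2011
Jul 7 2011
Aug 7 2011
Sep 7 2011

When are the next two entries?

Oct 7 2011, Nov 7 2011

The day-of-month is always 7 (30, 31, 31 days between events).
So this recurs on the 7th of each month.
October 2011: Oct 7 2011.
Next: November 2011 → Nov 7 2011.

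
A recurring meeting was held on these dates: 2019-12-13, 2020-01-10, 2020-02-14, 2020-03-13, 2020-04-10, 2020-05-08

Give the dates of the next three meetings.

2020-06-12, 2020-07-10, 2020-08-14

Gaps: 28, 35, 28, 28, 28 days — a mix of 28 and 35. Every date is a Friday.
Each is the 2nd Friday of its month.
June 2020 — 2nd Friday is 2020-06-12.
July 2020 — 2nd Friday is 2020-07-10.
2nd Friday of August 2020: 2020-08-14.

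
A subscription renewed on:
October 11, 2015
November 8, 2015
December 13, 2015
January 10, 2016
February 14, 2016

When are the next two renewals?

All dates are Sundays, 28, 35, 28, 35 days apart.
Specifically, the 2nd Sunday of each month.
March 2016 — 2nd Sunday is March 13, 2016.
2nd Sunday of April 2016: April 10, 2016.

March 13, 2016; April 10, 2016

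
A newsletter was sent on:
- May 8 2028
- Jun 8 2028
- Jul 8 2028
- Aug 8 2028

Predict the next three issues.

Sep 8 2028, Oct 8 2028, Nov 8 2028

The day-of-month is always 8 (31, 30, 31 days between events).
So this recurs on the 8th of each month.
Next: September 2028 → Sep 8 2028.
Next: October 2028 → Oct 8 2028.
November 2028: Nov 8 2028.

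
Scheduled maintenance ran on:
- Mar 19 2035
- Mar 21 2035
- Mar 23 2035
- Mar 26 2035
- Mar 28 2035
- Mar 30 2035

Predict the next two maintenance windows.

Every event lands on a Monday or Wednesday or Friday (gaps cycle 2, 2, 3, 2, 2).
So the schedule is: every Monday, Wednesday and Friday.
Next Monday: Apr 2 2035.
The following Wednesday is Apr 4 2035.

Apr 2 2035, Apr 4 2035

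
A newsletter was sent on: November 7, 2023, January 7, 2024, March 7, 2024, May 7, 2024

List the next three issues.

Each date is the 7th; the gaps (61, 60, 61) track the month lengths.
The rule is the 7th of every 2 months.
July 2024: July 7, 2024.
September 2024: September 7, 2024.
November 2024: November 7, 2024.

July 7, 2024; September 7, 2024; November 7, 2024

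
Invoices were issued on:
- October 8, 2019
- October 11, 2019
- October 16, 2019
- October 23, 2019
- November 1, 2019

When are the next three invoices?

November 12, 2019; November 25, 2019; December 10, 2019

Gaps: 3, 5, 7, 9 days — each gap is 2 larger than the previous one.
Next gap: 11 days. November 1, 2019 + 11 days = November 12, 2019.
Next gap: 13 days. November 12, 2019 + 13 days = November 25, 2019.
Next gap: 15 days. November 25, 2019 + 15 days = December 10, 2019.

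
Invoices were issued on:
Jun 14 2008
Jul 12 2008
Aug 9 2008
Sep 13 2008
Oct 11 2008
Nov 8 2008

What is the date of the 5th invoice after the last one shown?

Apr 11 2009

Gaps: 28, 28, 35, 28, 28 days — a mix of 28 and 35. Every date is a Saturday.
Each is the 2nd Saturday of its month.
December 2008 — 2nd Saturday is Dec 13 2008.
January 2009 — 2nd Saturday is Jan 10 2009.
2nd Saturday of February 2009: Feb 14 2009.
2nd Saturday of March 2009: Mar 14 2009.
2nd Saturday of April 2009: Apr 11 2009.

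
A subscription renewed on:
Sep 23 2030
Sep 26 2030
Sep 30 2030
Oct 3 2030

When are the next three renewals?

Oct 7 2030, Oct 10 2030, Oct 14 2030

The gap pattern 3, 4, 3 repeats every 2 events.
These are the Mondays and Thursdays of each week.
Next Monday: Oct 7 2030.
Next Thursday: Oct 10 2030.
Next Monday: Oct 14 2030.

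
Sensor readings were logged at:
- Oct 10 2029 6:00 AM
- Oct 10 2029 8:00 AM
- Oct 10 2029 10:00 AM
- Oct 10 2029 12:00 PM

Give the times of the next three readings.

Gaps: 2, 2, 2 hours — each event is 2 hours after the previous one.
Oct 10 2029 12:00 PM + 2 h = Oct 10 2029 2:00 PM.
Oct 10 2029 2:00 PM + 2 h = Oct 10 2029 4:00 PM.
Oct 10 2029 4:00 PM + 2 h = Oct 10 2029 6:00 PM.

Oct 10 2029 2:00 PM, Oct 10 2029 4:00 PM, Oct 10 2029 6:00 PM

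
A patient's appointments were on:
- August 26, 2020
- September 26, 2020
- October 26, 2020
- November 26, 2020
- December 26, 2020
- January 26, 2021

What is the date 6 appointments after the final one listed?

Gaps: 31, 30, 31, 30, 31 days — not constant. Every event is on the 26th of the month.
Pattern: the 26th of each month.
February 2021: February 26, 2021.
Next: March 2021 → March 26, 2021.
April 2021: April 26, 2021.
May 2021: May 26, 2021.
June 2021: June 26, 2021.
July 2021: July 26, 2021.

July 26, 2021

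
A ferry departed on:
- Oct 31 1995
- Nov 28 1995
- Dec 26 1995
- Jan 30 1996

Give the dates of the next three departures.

These are Tuesdays with 28, 28, 35-day gaps.
Each is the final Tuesday of its month — Oct 31 1995 is past the 28th, so '4th Tuesday' doesn't fit.
Last Tuesday of February 1996: Feb 27 1996.
March 1996 ends with Tuesday Mar 26 1996.
Last Tuesday of April 1996: Apr 30 1996.

Feb 27 1996, Mar 26 1996, Apr 30 1996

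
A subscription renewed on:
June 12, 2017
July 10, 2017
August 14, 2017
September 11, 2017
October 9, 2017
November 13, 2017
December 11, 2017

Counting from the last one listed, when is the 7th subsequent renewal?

July 9, 2018

All dates are Mondays, 28, 35, 28, 28, 35, 28 days apart.
Specifically, the 2nd Monday of each month.
2nd Monday of January 2018: January 8, 2018.
February 2018 — 2nd Monday is February 12, 2018.
2nd Monday of March 2018: March 12, 2018.
April 2018 — 2nd Monday is April 9, 2018.
May 2018 — 2nd Monday is May 14, 2018.
2nd Monday of June 2018: June 11, 2018.
2nd Monday of July 2018: July 9, 2018.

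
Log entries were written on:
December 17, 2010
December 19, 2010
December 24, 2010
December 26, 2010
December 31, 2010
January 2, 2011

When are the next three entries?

Gaps: 2, 5, 2, 5, 2 days — not constant, but cyclic with period 2.
The events fall on every Friday and Sunday.
Next Friday: January 7, 2011.
Next Sunday: January 9, 2011.
The following Friday is January 14, 2011.

January 7, 2011; January 9, 2011; January 14, 2011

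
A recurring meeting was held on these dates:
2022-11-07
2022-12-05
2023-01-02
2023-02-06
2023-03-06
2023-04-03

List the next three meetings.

2023-05-01, 2023-06-05, 2023-07-03

These are Mondays at 28- or 35-day spacing (28, 28, 35, 28, 28).
The pattern: 1st Monday of the month.
1st Monday of May 2023: 2023-05-01.
June 2023 — 1st Monday is 2023-06-05.
1st Monday of July 2023: 2023-07-03.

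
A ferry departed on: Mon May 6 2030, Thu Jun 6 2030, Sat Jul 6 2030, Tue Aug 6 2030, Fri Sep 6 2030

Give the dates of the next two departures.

Gaps: 31, 30, 31, 31 days — not constant. Every event is on the 6th of the month.
Pattern: the 6th of each month.
Next: October 2030 → Sun Oct 6 2030.
Next: November 2030 → Wed Nov 6 2030.

Sun Oct 6 2030, Wed Nov 6 2030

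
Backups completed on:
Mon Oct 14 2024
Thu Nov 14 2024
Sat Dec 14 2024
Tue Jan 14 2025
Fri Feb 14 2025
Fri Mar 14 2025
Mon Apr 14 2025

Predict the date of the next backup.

The day-of-month is always 14 (31, 30, 31, 31, 28, 31 days between events).
So this recurs on the 14th of each month.
May 2025: Wed May 14 2025.

Wed May 14 2025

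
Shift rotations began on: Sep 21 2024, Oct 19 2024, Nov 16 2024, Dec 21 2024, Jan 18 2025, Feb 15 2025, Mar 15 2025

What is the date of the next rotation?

Apr 19 2025

All dates are Saturdays, 28, 28, 35, 28, 28, 28 days apart.
Specifically, the 3rd Saturday of each month.
April 2025 — 3rd Saturday is Apr 19 2025.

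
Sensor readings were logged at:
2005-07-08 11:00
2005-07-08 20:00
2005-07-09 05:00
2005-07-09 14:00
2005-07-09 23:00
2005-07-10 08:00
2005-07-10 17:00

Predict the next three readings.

Gaps: 9, 9, 9, 9, 9, 9 hours — each event is 9 hours after the previous one.
2005-07-10 17:00 + 9 h = 2005-07-11 02:00.
2005-07-11 02:00 + 9 h = 2005-07-11 11:00.
2005-07-11 11:00 + 9 h = 2005-07-11 20:00.

2005-07-11 02:00, 2005-07-11 11:00, 2005-07-11 20:00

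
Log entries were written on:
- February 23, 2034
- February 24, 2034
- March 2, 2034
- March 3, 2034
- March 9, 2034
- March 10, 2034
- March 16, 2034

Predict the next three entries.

March 17, 2034; March 23, 2034; March 24, 2034

Every event lands on a Thursday or Friday (gaps cycle 1, 6, 1, 6, 1, 6).
So the schedule is: every Thursday and Friday.
Next Friday: March 17, 2034.
Next Thursday: March 23, 2034.
Next Friday: March 24, 2034.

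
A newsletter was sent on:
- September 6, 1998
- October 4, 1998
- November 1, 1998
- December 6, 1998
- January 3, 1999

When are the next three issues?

February 7, 1999; March 7, 1999; April 4, 1999

These are Sundays at 28- or 35-day spacing (28, 28, 35, 28).
The pattern: 1st Sunday of the month.
1st Sunday of February 1999: February 7, 1999.
1st Sunday of March 1999: March 7, 1999.
1st Sunday of April 1999: April 4, 1999.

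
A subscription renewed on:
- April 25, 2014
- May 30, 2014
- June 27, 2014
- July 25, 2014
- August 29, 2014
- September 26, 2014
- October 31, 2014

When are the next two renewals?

November 28, 2014; December 26, 2014

These are Fridays with 35, 28, 28, 35, 28, 35-day gaps.
Each is the final Friday of its month — May 30, 2014 is past the 28th, so '4th Friday' doesn't fit.
Last Friday of November 2014: November 28, 2014.
Last Friday of December 2014: December 26, 2014.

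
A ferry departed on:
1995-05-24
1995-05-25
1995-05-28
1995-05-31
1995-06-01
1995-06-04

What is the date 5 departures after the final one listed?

The gap pattern 1, 3, 3, 1, 3 repeats every 3 events.
These are the Wednesdays, Thursdays and Sundays of each week.
Next Wednesday: 1995-06-07.
The following Thursday is 1995-06-08.
The following Sunday is 1995-06-11.
Next Wednesday: 1995-06-14.
Next Thursday: 1995-06-15.

1995-06-15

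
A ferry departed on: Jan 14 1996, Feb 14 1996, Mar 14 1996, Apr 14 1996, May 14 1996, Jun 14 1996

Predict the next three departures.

Jul 14 1996, Aug 14 1996, Sep 14 1996

Each date is the 14th; the gaps (31, 29, 31, 30, 31) track the month lengths.
The rule is the 14th of each month.
Next: July 1996 → Jul 14 1996.
Next: August 1996 → Aug 14 1996.
September 1996: Sep 14 1996.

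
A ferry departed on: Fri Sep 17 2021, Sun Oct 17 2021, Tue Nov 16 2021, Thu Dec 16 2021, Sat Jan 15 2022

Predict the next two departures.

Mon Feb 14 2022, Wed Mar 16 2022

Gaps between consecutive events: 30, 30, 30, 30 days — a constant 30-day interval.
Sat Jan 15 2022 + 30 days = Mon Feb 14 2022.
Mon Feb 14 2022 + 30 days = Wed Mar 16 2022.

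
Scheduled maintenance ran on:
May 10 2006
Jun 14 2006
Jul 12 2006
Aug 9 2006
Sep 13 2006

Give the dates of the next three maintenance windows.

All dates are Wednesdays, 35, 28, 28, 35 days apart.
Specifically, the 2nd Wednesday of each month.
2nd Wednesday of October 2006: Oct 11 2006.
November 2006 — 2nd Wednesday is Nov 8 2006.
December 2006 — 2nd Wednesday is Dec 13 2006.

Oct 11 2006, Nov 8 2006, Dec 13 2006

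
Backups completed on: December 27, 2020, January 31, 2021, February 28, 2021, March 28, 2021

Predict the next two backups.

Every date is a Sunday; gaps 35, 28, 28 days.
Each is the last Sunday of its month (at least one falls on the 29th or later, ruling out '4th Sunday').
April 2021 ends with Sunday April 25, 2021.
Last Sunday of May 2021: May 30, 2021.

April 25, 2021; May 30, 2021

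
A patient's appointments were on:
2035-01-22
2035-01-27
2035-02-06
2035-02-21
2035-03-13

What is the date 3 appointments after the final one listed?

Intervals are 5, 10, 15, 20 days — an arithmetic progression with common difference 5.
Next gap: 25 days. 2035-03-13 + 25 days = 2035-04-07.
Next gap: 30 days. 2035-04-07 + 30 days = 2035-05-07.
Next gap: 35 days. 2035-05-07 + 35 days = 2035-06-11.

2035-06-11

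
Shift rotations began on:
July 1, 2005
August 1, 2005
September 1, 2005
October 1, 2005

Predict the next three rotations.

November 1, 2005; December 1, 2005; January 1, 2006

Each date is the 1st; the gaps (31, 31, 30) track the month lengths.
The rule is the 1st of each month.
November 2005: November 1, 2005.
Next: December 2005 → December 1, 2005.
January 2006: January 1, 2006.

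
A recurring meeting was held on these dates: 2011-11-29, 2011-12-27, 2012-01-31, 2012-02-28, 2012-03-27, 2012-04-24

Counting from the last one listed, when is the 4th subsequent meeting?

2012-08-28

Every date is a Tuesday; gaps 28, 35, 28, 28, 28 days.
Each is the last Tuesday of its month (at least one falls on the 29th or later, ruling out '4th Tuesday').
Last Tuesday of May 2012: 2012-05-29.
Last Tuesday of June 2012: 2012-06-26.
Last Tuesday of July 2012: 2012-07-31.
Last Tuesday of August 2012: 2012-08-28.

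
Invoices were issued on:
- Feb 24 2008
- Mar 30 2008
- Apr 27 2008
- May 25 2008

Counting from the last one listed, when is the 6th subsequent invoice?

Nov 30 2008

All Sundays; the gaps (35, 28, 28) vary with month length.
This is the last Sunday of each month.
Last Sunday of June 2008: Jun 29 2008.
Last Sunday of July 2008: Jul 27 2008.
August 2008 ends with Sunday Aug 31 2008.
September 2008 ends with Sunday Sep 28 2008.
October 2008 ends with Sunday Oct 26 2008.
Last Sunday of November 2008: Nov 30 2008.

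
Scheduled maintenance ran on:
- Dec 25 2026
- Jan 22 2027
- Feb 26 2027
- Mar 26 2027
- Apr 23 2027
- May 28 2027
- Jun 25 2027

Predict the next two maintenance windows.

Jul 23 2027, Aug 27 2027

These are Fridays at 28- or 35-day spacing (28, 35, 28, 28, 35, 28).
The pattern: 4th Friday of the month.
July 2027 — 4th Friday is Jul 23 2027.
4th Friday of August 2027: Aug 27 2027.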